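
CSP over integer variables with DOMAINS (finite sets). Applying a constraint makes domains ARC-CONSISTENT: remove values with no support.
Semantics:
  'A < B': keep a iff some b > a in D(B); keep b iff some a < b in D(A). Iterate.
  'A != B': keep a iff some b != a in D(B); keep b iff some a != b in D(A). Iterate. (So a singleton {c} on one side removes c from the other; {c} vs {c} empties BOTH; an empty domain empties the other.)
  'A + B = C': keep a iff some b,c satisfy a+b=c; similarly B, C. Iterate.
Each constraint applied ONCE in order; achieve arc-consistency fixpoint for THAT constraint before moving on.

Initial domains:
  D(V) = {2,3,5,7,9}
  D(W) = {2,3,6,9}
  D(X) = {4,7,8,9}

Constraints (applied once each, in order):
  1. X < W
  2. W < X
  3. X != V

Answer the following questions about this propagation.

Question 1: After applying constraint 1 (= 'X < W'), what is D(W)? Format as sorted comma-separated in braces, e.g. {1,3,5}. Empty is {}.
Answer: {6,9}

Derivation:
Constraint 1 (X < W) on D(X)={4,7,8,9} D(W)={2,3,6,9}: X {4,7,8,9}->{4,7,8}; W {2,3,6,9}->{6,9}
So after constraint 1: D(W) = {6,9}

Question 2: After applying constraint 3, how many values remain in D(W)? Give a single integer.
Constraint 1 (X < W) on D(X)={4,7,8,9} D(W)={2,3,6,9}: X {4,7,8,9}->{4,7,8}; W {2,3,6,9}->{6,9}
Constraint 2 (W < X) on D(W)={6,9} D(X)={4,7,8}: W {6,9}->{6}; X {4,7,8}->{7,8}
Constraint 3 (X != V) on D(X)={7,8} D(V)={2,3,5,7,9}: no change
So after constraint 3: D(W)={6}, size = 1

Answer: 1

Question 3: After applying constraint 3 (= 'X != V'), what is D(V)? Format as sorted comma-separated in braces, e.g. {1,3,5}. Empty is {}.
Constraint 1 (X < W) on D(X)={4,7,8,9} D(W)={2,3,6,9}: X {4,7,8,9}->{4,7,8}; W {2,3,6,9}->{6,9}
Constraint 2 (W < X) on D(W)={6,9} D(X)={4,7,8}: W {6,9}->{6}; X {4,7,8}->{7,8}
Constraint 3 (X != V) on D(X)={7,8} D(V)={2,3,5,7,9}: no change
So after constraint 3: D(V) = {2,3,5,7,9}

Answer: {2,3,5,7,9}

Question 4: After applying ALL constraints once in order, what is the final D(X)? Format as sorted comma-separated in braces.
Answer: {7,8}

Derivation:
Constraint 1 (X < W) on D(X)={4,7,8,9} D(W)={2,3,6,9}: X {4,7,8,9}->{4,7,8}; W {2,3,6,9}->{6,9}
Constraint 2 (W < X) on D(W)={6,9} D(X)={4,7,8}: W {6,9}->{6}; X {4,7,8}->{7,8}
Constraint 3 (X != V) on D(X)={7,8} D(V)={2,3,5,7,9}: no change
So after all 3 constraints: D(X) = {7,8}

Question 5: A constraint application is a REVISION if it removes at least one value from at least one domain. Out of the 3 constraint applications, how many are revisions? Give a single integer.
Answer: 2

Derivation:
Constraint 1 (X < W) on D(X)={4,7,8,9} D(W)={2,3,6,9}: X {4,7,8,9}->{4,7,8}; W {2,3,6,9}->{6,9} => REVISION
Constraint 2 (W < X) on D(W)={6,9} D(X)={4,7,8}: W {6,9}->{6}; X {4,7,8}->{7,8} => REVISION
Constraint 3 (X != V) on D(X)={7,8} D(V)={2,3,5,7,9}: no change => not a revision
Total revisions = 2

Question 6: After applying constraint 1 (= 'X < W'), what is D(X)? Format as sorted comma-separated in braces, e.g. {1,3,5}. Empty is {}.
Constraint 1 (X < W) on D(X)={4,7,8,9} D(W)={2,3,6,9}: X {4,7,8,9}->{4,7,8}; W {2,3,6,9}->{6,9}
So after constraint 1: D(X) = {4,7,8}

Answer: {4,7,8}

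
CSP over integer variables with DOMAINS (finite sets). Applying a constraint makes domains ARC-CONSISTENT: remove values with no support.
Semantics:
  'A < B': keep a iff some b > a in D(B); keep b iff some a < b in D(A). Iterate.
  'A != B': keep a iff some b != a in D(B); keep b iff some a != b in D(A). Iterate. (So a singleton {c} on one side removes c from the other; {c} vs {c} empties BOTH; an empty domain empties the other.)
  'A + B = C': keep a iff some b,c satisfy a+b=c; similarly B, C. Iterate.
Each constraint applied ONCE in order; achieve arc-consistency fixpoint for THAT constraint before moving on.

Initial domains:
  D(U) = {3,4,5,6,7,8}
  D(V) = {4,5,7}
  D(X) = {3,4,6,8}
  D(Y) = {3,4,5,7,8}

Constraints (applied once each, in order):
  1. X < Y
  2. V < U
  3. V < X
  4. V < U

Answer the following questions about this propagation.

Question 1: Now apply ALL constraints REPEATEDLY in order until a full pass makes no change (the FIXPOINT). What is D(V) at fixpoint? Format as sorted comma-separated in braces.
pass 0 (initial): D(V)={4,5,7}
pass 1: U {3,4,5,6,7,8}->{5,6,7,8}; V {4,5,7}->{4,5}; X {3,4,6,8}->{6}; Y {3,4,5,7,8}->{4,5,7,8}
pass 2: Y {4,5,7,8}->{7,8}
pass 3: no change
Fixpoint after 3 passes: D(V) = {4,5}

Answer: {4,5}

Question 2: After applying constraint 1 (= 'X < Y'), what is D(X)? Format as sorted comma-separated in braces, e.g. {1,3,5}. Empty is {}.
Answer: {3,4,6}

Derivation:
Constraint 1 (X < Y) on D(X)={3,4,6,8} D(Y)={3,4,5,7,8}: X {3,4,6,8}->{3,4,6}; Y {3,4,5,7,8}->{4,5,7,8}
So after constraint 1: D(X) = {3,4,6}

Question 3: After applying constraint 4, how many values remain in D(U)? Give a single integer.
Answer: 4

Derivation:
Constraint 1 (X < Y) on D(X)={3,4,6,8} D(Y)={3,4,5,7,8}: X {3,4,6,8}->{3,4,6}; Y {3,4,5,7,8}->{4,5,7,8}
Constraint 2 (V < U) on D(V)={4,5,7} D(U)={3,4,5,6,7,8}: U {3,4,5,6,7,8}->{5,6,7,8}
Constraint 3 (V < X) on D(V)={4,5,7} D(X)={3,4,6}: V {4,5,7}->{4,5}; X {3,4,6}->{6}
Constraint 4 (V < U) on D(V)={4,5} D(U)={5,6,7,8}: no change
So after constraint 4: D(U)={5,6,7,8}, size = 4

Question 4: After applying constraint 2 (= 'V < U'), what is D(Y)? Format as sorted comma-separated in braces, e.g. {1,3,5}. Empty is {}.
Answer: {4,5,7,8}

Derivation:
Constraint 1 (X < Y) on D(X)={3,4,6,8} D(Y)={3,4,5,7,8}: X {3,4,6,8}->{3,4,6}; Y {3,4,5,7,8}->{4,5,7,8}
Constraint 2 (V < U) on D(V)={4,5,7} D(U)={3,4,5,6,7,8}: U {3,4,5,6,7,8}->{5,6,7,8}
So after constraint 2: D(Y) = {4,5,7,8}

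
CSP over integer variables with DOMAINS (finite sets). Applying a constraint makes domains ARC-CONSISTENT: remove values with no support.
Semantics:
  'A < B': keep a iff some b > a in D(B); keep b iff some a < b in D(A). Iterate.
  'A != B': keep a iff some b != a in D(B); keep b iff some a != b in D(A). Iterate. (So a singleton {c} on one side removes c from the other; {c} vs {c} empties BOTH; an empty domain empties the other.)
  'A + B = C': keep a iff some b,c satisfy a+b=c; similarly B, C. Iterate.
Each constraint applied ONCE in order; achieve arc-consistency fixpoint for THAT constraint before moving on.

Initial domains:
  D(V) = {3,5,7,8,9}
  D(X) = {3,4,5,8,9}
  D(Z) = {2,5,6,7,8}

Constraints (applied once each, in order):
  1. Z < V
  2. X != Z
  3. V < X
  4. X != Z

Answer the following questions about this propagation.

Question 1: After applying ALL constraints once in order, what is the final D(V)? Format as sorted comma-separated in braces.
Constraint 1 (Z < V) on D(Z)={2,5,6,7,8} D(V)={3,5,7,8,9}: no change
Constraint 2 (X != Z) on D(X)={3,4,5,8,9} D(Z)={2,5,6,7,8}: no change
Constraint 3 (V < X) on D(V)={3,5,7,8,9} D(X)={3,4,5,8,9}: V {3,5,7,8,9}->{3,5,7,8}; X {3,4,5,8,9}->{4,5,8,9}
Constraint 4 (X != Z) on D(X)={4,5,8,9} D(Z)={2,5,6,7,8}: no change
So after all 4 constraints: D(V) = {3,5,7,8}

Answer: {3,5,7,8}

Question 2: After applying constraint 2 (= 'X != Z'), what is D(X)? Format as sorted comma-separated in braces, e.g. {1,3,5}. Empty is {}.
Answer: {3,4,5,8,9}

Derivation:
Constraint 1 (Z < V) on D(Z)={2,5,6,7,8} D(V)={3,5,7,8,9}: no change
Constraint 2 (X != Z) on D(X)={3,4,5,8,9} D(Z)={2,5,6,7,8}: no change
So after constraint 2: D(X) = {3,4,5,8,9}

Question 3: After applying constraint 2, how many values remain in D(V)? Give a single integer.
Constraint 1 (Z < V) on D(Z)={2,5,6,7,8} D(V)={3,5,7,8,9}: no change
Constraint 2 (X != Z) on D(X)={3,4,5,8,9} D(Z)={2,5,6,7,8}: no change
So after constraint 2: D(V)={3,5,7,8,9}, size = 5

Answer: 5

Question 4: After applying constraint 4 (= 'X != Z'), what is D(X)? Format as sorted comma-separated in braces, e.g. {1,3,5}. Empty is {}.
Answer: {4,5,8,9}

Derivation:
Constraint 1 (Z < V) on D(Z)={2,5,6,7,8} D(V)={3,5,7,8,9}: no change
Constraint 2 (X != Z) on D(X)={3,4,5,8,9} D(Z)={2,5,6,7,8}: no change
Constraint 3 (V < X) on D(V)={3,5,7,8,9} D(X)={3,4,5,8,9}: V {3,5,7,8,9}->{3,5,7,8}; X {3,4,5,8,9}->{4,5,8,9}
Constraint 4 (X != Z) on D(X)={4,5,8,9} D(Z)={2,5,6,7,8}: no change
So after constraint 4: D(X) = {4,5,8,9}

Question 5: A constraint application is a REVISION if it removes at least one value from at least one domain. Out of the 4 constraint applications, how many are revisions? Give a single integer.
Constraint 1 (Z < V) on D(Z)={2,5,6,7,8} D(V)={3,5,7,8,9}: no change => not a revision
Constraint 2 (X != Z) on D(X)={3,4,5,8,9} D(Z)={2,5,6,7,8}: no change => not a revision
Constraint 3 (V < X) on D(V)={3,5,7,8,9} D(X)={3,4,5,8,9}: V {3,5,7,8,9}->{3,5,7,8}; X {3,4,5,8,9}->{4,5,8,9} => REVISION
Constraint 4 (X != Z) on D(X)={4,5,8,9} D(Z)={2,5,6,7,8}: no change => not a revision
Total revisions = 1

Answer: 1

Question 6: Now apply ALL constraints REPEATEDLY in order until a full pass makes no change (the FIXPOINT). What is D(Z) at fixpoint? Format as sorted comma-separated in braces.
pass 0 (initial): D(Z)={2,5,6,7,8}
pass 1: V {3,5,7,8,9}->{3,5,7,8}; X {3,4,5,8,9}->{4,5,8,9}
pass 2: Z {2,5,6,7,8}->{2,5,6,7}
pass 3: no change
Fixpoint after 3 passes: D(Z) = {2,5,6,7}

Answer: {2,5,6,7}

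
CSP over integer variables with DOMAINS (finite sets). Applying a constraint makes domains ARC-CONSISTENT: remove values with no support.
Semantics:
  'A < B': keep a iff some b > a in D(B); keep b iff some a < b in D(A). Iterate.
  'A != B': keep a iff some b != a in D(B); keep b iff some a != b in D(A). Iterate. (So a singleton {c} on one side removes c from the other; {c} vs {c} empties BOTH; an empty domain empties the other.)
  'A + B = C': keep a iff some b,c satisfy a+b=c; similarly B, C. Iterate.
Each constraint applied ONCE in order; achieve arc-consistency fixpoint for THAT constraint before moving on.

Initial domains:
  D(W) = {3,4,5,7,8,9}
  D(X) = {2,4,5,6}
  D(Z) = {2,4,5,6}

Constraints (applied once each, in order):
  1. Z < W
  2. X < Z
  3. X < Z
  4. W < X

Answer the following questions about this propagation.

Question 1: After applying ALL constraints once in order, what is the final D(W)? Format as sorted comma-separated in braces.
Constraint 1 (Z < W) on D(Z)={2,4,5,6} D(W)={3,4,5,7,8,9}: no change
Constraint 2 (X < Z) on D(X)={2,4,5,6} D(Z)={2,4,5,6}: X {2,4,5,6}->{2,4,5}; Z {2,4,5,6}->{4,5,6}
Constraint 3 (X < Z) on D(X)={2,4,5} D(Z)={4,5,6}: no change
Constraint 4 (W < X) on D(W)={3,4,5,7,8,9} D(X)={2,4,5}: W {3,4,5,7,8,9}->{3,4}; X {2,4,5}->{4,5}
So after all 4 constraints: D(W) = {3,4}

Answer: {3,4}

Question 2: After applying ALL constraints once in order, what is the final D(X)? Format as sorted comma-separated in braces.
Constraint 1 (Z < W) on D(Z)={2,4,5,6} D(W)={3,4,5,7,8,9}: no change
Constraint 2 (X < Z) on D(X)={2,4,5,6} D(Z)={2,4,5,6}: X {2,4,5,6}->{2,4,5}; Z {2,4,5,6}->{4,5,6}
Constraint 3 (X < Z) on D(X)={2,4,5} D(Z)={4,5,6}: no change
Constraint 4 (W < X) on D(W)={3,4,5,7,8,9} D(X)={2,4,5}: W {3,4,5,7,8,9}->{3,4}; X {2,4,5}->{4,5}
So after all 4 constraints: D(X) = {4,5}

Answer: {4,5}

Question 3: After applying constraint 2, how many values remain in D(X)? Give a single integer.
Answer: 3

Derivation:
Constraint 1 (Z < W) on D(Z)={2,4,5,6} D(W)={3,4,5,7,8,9}: no change
Constraint 2 (X < Z) on D(X)={2,4,5,6} D(Z)={2,4,5,6}: X {2,4,5,6}->{2,4,5}; Z {2,4,5,6}->{4,5,6}
So after constraint 2: D(X)={2,4,5}, size = 3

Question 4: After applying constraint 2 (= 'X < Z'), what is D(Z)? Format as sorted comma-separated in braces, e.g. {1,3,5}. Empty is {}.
Answer: {4,5,6}

Derivation:
Constraint 1 (Z < W) on D(Z)={2,4,5,6} D(W)={3,4,5,7,8,9}: no change
Constraint 2 (X < Z) on D(X)={2,4,5,6} D(Z)={2,4,5,6}: X {2,4,5,6}->{2,4,5}; Z {2,4,5,6}->{4,5,6}
So after constraint 2: D(Z) = {4,5,6}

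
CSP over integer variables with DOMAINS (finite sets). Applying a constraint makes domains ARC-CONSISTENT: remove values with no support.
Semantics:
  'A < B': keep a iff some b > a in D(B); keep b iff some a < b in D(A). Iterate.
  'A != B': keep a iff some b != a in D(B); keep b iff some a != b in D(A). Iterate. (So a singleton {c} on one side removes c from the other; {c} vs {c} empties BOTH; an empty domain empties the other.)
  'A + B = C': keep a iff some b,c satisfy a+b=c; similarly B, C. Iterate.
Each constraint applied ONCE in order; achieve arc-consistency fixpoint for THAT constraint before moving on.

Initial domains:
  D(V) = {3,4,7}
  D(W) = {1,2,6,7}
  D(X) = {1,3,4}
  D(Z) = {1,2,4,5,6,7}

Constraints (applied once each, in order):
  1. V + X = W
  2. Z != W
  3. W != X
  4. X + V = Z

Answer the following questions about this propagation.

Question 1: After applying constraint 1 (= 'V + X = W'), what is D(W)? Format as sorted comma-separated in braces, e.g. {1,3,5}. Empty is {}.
Answer: {6,7}

Derivation:
Constraint 1 (V + X = W) on D(V)={3,4,7} D(X)={1,3,4} D(W)={1,2,6,7}: V {3,4,7}->{3,4}; X {1,3,4}->{3,4}; W {1,2,6,7}->{6,7}
So after constraint 1: D(W) = {6,7}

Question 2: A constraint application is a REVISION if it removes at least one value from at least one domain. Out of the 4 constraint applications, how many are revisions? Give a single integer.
Constraint 1 (V + X = W) on D(V)={3,4,7} D(X)={1,3,4} D(W)={1,2,6,7}: V {3,4,7}->{3,4}; X {1,3,4}->{3,4}; W {1,2,6,7}->{6,7} => REVISION
Constraint 2 (Z != W) on D(Z)={1,2,4,5,6,7} D(W)={6,7}: no change => not a revision
Constraint 3 (W != X) on D(W)={6,7} D(X)={3,4}: no change => not a revision
Constraint 4 (X + V = Z) on D(X)={3,4} D(V)={3,4} D(Z)={1,2,4,5,6,7}: Z {1,2,4,5,6,7}->{6,7} => REVISION
Total revisions = 2

Answer: 2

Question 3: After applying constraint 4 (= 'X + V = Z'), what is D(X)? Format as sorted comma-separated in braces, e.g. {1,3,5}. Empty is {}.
Constraint 1 (V + X = W) on D(V)={3,4,7} D(X)={1,3,4} D(W)={1,2,6,7}: V {3,4,7}->{3,4}; X {1,3,4}->{3,4}; W {1,2,6,7}->{6,7}
Constraint 2 (Z != W) on D(Z)={1,2,4,5,6,7} D(W)={6,7}: no change
Constraint 3 (W != X) on D(W)={6,7} D(X)={3,4}: no change
Constraint 4 (X + V = Z) on D(X)={3,4} D(V)={3,4} D(Z)={1,2,4,5,6,7}: Z {1,2,4,5,6,7}->{6,7}
So after constraint 4: D(X) = {3,4}

Answer: {3,4}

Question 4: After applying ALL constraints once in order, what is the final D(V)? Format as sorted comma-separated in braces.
Answer: {3,4}

Derivation:
Constraint 1 (V + X = W) on D(V)={3,4,7} D(X)={1,3,4} D(W)={1,2,6,7}: V {3,4,7}->{3,4}; X {1,3,4}->{3,4}; W {1,2,6,7}->{6,7}
Constraint 2 (Z != W) on D(Z)={1,2,4,5,6,7} D(W)={6,7}: no change
Constraint 3 (W != X) on D(W)={6,7} D(X)={3,4}: no change
Constraint 4 (X + V = Z) on D(X)={3,4} D(V)={3,4} D(Z)={1,2,4,5,6,7}: Z {1,2,4,5,6,7}->{6,7}
So after all 4 constraints: D(V) = {3,4}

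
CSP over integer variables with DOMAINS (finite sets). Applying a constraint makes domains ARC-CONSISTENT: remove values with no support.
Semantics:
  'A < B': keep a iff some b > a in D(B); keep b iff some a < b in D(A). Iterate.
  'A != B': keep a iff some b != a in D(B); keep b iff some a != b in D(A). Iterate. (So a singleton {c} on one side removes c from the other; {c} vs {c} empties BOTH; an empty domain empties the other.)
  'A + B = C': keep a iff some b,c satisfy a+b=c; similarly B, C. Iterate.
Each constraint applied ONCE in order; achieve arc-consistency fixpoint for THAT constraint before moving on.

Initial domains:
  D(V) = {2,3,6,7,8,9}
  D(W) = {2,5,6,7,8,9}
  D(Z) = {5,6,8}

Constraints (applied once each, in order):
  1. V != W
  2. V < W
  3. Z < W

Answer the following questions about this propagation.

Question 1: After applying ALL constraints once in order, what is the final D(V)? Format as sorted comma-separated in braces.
Answer: {2,3,6,7,8}

Derivation:
Constraint 1 (V != W) on D(V)={2,3,6,7,8,9} D(W)={2,5,6,7,8,9}: no change
Constraint 2 (V < W) on D(V)={2,3,6,7,8,9} D(W)={2,5,6,7,8,9}: V {2,3,6,7,8,9}->{2,3,6,7,8}; W {2,5,6,7,8,9}->{5,6,7,8,9}
Constraint 3 (Z < W) on D(Z)={5,6,8} D(W)={5,6,7,8,9}: W {5,6,7,8,9}->{6,7,8,9}
So after all 3 constraints: D(V) = {2,3,6,7,8}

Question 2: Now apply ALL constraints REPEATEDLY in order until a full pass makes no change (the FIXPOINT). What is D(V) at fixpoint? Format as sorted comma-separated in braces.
Answer: {2,3,6,7,8}

Derivation:
pass 0 (initial): D(V)={2,3,6,7,8,9}
pass 1: V {2,3,6,7,8,9}->{2,3,6,7,8}; W {2,5,6,7,8,9}->{6,7,8,9}
pass 2: no change
Fixpoint after 2 passes: D(V) = {2,3,6,7,8}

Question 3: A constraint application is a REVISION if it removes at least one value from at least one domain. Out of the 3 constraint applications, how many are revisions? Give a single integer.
Constraint 1 (V != W) on D(V)={2,3,6,7,8,9} D(W)={2,5,6,7,8,9}: no change => not a revision
Constraint 2 (V < W) on D(V)={2,3,6,7,8,9} D(W)={2,5,6,7,8,9}: V {2,3,6,7,8,9}->{2,3,6,7,8}; W {2,5,6,7,8,9}->{5,6,7,8,9} => REVISION
Constraint 3 (Z < W) on D(Z)={5,6,8} D(W)={5,6,7,8,9}: W {5,6,7,8,9}->{6,7,8,9} => REVISION
Total revisions = 2

Answer: 2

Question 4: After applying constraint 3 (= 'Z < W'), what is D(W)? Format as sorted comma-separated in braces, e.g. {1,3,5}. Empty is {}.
Answer: {6,7,8,9}

Derivation:
Constraint 1 (V != W) on D(V)={2,3,6,7,8,9} D(W)={2,5,6,7,8,9}: no change
Constraint 2 (V < W) on D(V)={2,3,6,7,8,9} D(W)={2,5,6,7,8,9}: V {2,3,6,7,8,9}->{2,3,6,7,8}; W {2,5,6,7,8,9}->{5,6,7,8,9}
Constraint 3 (Z < W) on D(Z)={5,6,8} D(W)={5,6,7,8,9}: W {5,6,7,8,9}->{6,7,8,9}
So after constraint 3: D(W) = {6,7,8,9}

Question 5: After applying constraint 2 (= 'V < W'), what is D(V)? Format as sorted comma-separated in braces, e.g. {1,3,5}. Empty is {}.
Answer: {2,3,6,7,8}

Derivation:
Constraint 1 (V != W) on D(V)={2,3,6,7,8,9} D(W)={2,5,6,7,8,9}: no change
Constraint 2 (V < W) on D(V)={2,3,6,7,8,9} D(W)={2,5,6,7,8,9}: V {2,3,6,7,8,9}->{2,3,6,7,8}; W {2,5,6,7,8,9}->{5,6,7,8,9}
So after constraint 2: D(V) = {2,3,6,7,8}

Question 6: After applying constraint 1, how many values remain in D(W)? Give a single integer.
Constraint 1 (V != W) on D(V)={2,3,6,7,8,9} D(W)={2,5,6,7,8,9}: no change
So after constraint 1: D(W)={2,5,6,7,8,9}, size = 6

Answer: 6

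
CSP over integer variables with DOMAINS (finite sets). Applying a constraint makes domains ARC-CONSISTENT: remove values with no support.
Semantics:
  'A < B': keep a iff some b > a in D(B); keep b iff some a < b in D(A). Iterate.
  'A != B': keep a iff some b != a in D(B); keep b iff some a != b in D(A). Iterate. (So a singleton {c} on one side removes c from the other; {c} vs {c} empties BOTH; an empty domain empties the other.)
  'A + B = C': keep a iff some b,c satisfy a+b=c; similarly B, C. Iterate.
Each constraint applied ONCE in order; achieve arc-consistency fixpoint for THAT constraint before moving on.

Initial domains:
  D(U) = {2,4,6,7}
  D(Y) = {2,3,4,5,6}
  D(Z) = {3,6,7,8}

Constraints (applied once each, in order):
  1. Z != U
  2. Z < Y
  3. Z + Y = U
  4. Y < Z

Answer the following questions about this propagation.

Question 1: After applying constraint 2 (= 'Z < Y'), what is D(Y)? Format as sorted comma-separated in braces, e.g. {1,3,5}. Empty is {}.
Constraint 1 (Z != U) on D(Z)={3,6,7,8} D(U)={2,4,6,7}: no change
Constraint 2 (Z < Y) on D(Z)={3,6,7,8} D(Y)={2,3,4,5,6}: Z {3,6,7,8}->{3}; Y {2,3,4,5,6}->{4,5,6}
So after constraint 2: D(Y) = {4,5,6}

Answer: {4,5,6}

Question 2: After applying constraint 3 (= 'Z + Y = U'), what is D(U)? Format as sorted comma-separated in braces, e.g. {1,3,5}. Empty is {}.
Constraint 1 (Z != U) on D(Z)={3,6,7,8} D(U)={2,4,6,7}: no change
Constraint 2 (Z < Y) on D(Z)={3,6,7,8} D(Y)={2,3,4,5,6}: Z {3,6,7,8}->{3}; Y {2,3,4,5,6}->{4,5,6}
Constraint 3 (Z + Y = U) on D(Z)={3} D(Y)={4,5,6} D(U)={2,4,6,7}: Y {4,5,6}->{4}; U {2,4,6,7}->{7}
So after constraint 3: D(U) = {7}

Answer: {7}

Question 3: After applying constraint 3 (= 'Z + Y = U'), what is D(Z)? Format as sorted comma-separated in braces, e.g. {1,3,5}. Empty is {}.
Constraint 1 (Z != U) on D(Z)={3,6,7,8} D(U)={2,4,6,7}: no change
Constraint 2 (Z < Y) on D(Z)={3,6,7,8} D(Y)={2,3,4,5,6}: Z {3,6,7,8}->{3}; Y {2,3,4,5,6}->{4,5,6}
Constraint 3 (Z + Y = U) on D(Z)={3} D(Y)={4,5,6} D(U)={2,4,6,7}: Y {4,5,6}->{4}; U {2,4,6,7}->{7}
So after constraint 3: D(Z) = {3}

Answer: {3}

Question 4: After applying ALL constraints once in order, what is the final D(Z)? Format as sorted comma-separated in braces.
Constraint 1 (Z != U) on D(Z)={3,6,7,8} D(U)={2,4,6,7}: no change
Constraint 2 (Z < Y) on D(Z)={3,6,7,8} D(Y)={2,3,4,5,6}: Z {3,6,7,8}->{3}; Y {2,3,4,5,6}->{4,5,6}
Constraint 3 (Z + Y = U) on D(Z)={3} D(Y)={4,5,6} D(U)={2,4,6,7}: Y {4,5,6}->{4}; U {2,4,6,7}->{7}
Constraint 4 (Y < Z) on D(Y)={4} D(Z)={3}: Y {4}->{}; Z {3}->{}
So after all 4 constraints: D(Z) = {}

Answer: {}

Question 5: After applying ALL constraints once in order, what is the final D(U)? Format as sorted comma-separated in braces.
Answer: {7}

Derivation:
Constraint 1 (Z != U) on D(Z)={3,6,7,8} D(U)={2,4,6,7}: no change
Constraint 2 (Z < Y) on D(Z)={3,6,7,8} D(Y)={2,3,4,5,6}: Z {3,6,7,8}->{3}; Y {2,3,4,5,6}->{4,5,6}
Constraint 3 (Z + Y = U) on D(Z)={3} D(Y)={4,5,6} D(U)={2,4,6,7}: Y {4,5,6}->{4}; U {2,4,6,7}->{7}
Constraint 4 (Y < Z) on D(Y)={4} D(Z)={3}: Y {4}->{}; Z {3}->{}
So after all 4 constraints: D(U) = {7}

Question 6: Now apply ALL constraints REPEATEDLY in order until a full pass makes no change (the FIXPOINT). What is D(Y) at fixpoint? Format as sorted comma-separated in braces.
pass 0 (initial): D(Y)={2,3,4,5,6}
pass 1: U {2,4,6,7}->{7}; Y {2,3,4,5,6}->{}; Z {3,6,7,8}->{}
pass 2: U {7}->{}
pass 3: no change
Fixpoint after 3 passes: D(Y) = {}

Answer: {}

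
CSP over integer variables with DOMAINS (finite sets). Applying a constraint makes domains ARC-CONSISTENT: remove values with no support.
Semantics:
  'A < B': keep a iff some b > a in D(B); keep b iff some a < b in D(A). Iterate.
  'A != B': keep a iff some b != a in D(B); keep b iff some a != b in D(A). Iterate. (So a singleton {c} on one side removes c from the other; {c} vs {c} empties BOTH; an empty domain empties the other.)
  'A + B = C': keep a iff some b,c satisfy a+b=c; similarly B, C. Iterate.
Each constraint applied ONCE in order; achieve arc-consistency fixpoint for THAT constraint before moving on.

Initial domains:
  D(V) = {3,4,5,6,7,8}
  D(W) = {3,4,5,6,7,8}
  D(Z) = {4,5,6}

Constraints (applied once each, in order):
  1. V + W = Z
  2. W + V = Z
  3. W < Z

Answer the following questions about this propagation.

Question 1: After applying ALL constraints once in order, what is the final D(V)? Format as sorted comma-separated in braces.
Answer: {3}

Derivation:
Constraint 1 (V + W = Z) on D(V)={3,4,5,6,7,8} D(W)={3,4,5,6,7,8} D(Z)={4,5,6}: V {3,4,5,6,7,8}->{3}; W {3,4,5,6,7,8}->{3}; Z {4,5,6}->{6}
Constraint 2 (W + V = Z) on D(W)={3} D(V)={3} D(Z)={6}: no change
Constraint 3 (W < Z) on D(W)={3} D(Z)={6}: no change
So after all 3 constraints: D(V) = {3}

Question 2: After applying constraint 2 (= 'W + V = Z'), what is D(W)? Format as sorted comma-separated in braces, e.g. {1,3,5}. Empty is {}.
Constraint 1 (V + W = Z) on D(V)={3,4,5,6,7,8} D(W)={3,4,5,6,7,8} D(Z)={4,5,6}: V {3,4,5,6,7,8}->{3}; W {3,4,5,6,7,8}->{3}; Z {4,5,6}->{6}
Constraint 2 (W + V = Z) on D(W)={3} D(V)={3} D(Z)={6}: no change
So after constraint 2: D(W) = {3}

Answer: {3}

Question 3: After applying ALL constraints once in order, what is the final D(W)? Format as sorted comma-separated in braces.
Answer: {3}

Derivation:
Constraint 1 (V + W = Z) on D(V)={3,4,5,6,7,8} D(W)={3,4,5,6,7,8} D(Z)={4,5,6}: V {3,4,5,6,7,8}->{3}; W {3,4,5,6,7,8}->{3}; Z {4,5,6}->{6}
Constraint 2 (W + V = Z) on D(W)={3} D(V)={3} D(Z)={6}: no change
Constraint 3 (W < Z) on D(W)={3} D(Z)={6}: no change
So after all 3 constraints: D(W) = {3}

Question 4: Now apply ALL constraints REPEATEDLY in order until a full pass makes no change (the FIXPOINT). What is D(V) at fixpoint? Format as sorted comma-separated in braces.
Answer: {3}

Derivation:
pass 0 (initial): D(V)={3,4,5,6,7,8}
pass 1: V {3,4,5,6,7,8}->{3}; W {3,4,5,6,7,8}->{3}; Z {4,5,6}->{6}
pass 2: no change
Fixpoint after 2 passes: D(V) = {3}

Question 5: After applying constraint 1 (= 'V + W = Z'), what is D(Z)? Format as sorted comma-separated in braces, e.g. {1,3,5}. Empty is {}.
Answer: {6}

Derivation:
Constraint 1 (V + W = Z) on D(V)={3,4,5,6,7,8} D(W)={3,4,5,6,7,8} D(Z)={4,5,6}: V {3,4,5,6,7,8}->{3}; W {3,4,5,6,7,8}->{3}; Z {4,5,6}->{6}
So after constraint 1: D(Z) = {6}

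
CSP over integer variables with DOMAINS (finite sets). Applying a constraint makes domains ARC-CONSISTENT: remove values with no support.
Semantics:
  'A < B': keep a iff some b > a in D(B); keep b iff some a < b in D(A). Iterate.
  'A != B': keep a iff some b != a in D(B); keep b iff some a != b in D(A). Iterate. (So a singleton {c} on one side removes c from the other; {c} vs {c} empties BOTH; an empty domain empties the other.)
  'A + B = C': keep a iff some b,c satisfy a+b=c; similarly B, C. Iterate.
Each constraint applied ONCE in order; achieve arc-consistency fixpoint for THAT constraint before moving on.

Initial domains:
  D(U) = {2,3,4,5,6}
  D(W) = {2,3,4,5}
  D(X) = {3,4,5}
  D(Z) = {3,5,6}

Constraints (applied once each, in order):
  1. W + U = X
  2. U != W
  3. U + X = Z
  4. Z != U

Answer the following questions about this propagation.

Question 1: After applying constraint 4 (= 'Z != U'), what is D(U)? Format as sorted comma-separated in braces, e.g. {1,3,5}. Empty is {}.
Answer: {2}

Derivation:
Constraint 1 (W + U = X) on D(W)={2,3,4,5} D(U)={2,3,4,5,6} D(X)={3,4,5}: W {2,3,4,5}->{2,3}; U {2,3,4,5,6}->{2,3}; X {3,4,5}->{4,5}
Constraint 2 (U != W) on D(U)={2,3} D(W)={2,3}: no change
Constraint 3 (U + X = Z) on D(U)={2,3} D(X)={4,5} D(Z)={3,5,6}: U {2,3}->{2}; X {4,5}->{4}; Z {3,5,6}->{6}
Constraint 4 (Z != U) on D(Z)={6} D(U)={2}: no change
So after constraint 4: D(U) = {2}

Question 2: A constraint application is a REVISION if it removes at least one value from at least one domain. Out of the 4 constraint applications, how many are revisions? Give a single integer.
Answer: 2

Derivation:
Constraint 1 (W + U = X) on D(W)={2,3,4,5} D(U)={2,3,4,5,6} D(X)={3,4,5}: W {2,3,4,5}->{2,3}; U {2,3,4,5,6}->{2,3}; X {3,4,5}->{4,5} => REVISION
Constraint 2 (U != W) on D(U)={2,3} D(W)={2,3}: no change => not a revision
Constraint 3 (U + X = Z) on D(U)={2,3} D(X)={4,5} D(Z)={3,5,6}: U {2,3}->{2}; X {4,5}->{4}; Z {3,5,6}->{6} => REVISION
Constraint 4 (Z != U) on D(Z)={6} D(U)={2}: no change => not a revision
Total revisions = 2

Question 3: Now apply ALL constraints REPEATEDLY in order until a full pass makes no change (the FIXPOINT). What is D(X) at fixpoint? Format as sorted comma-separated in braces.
Answer: {}

Derivation:
pass 0 (initial): D(X)={3,4,5}
pass 1: U {2,3,4,5,6}->{2}; W {2,3,4,5}->{2,3}; X {3,4,5}->{4}; Z {3,5,6}->{6}
pass 2: U {2}->{}; W {2,3}->{}; X {4}->{}; Z {6}->{}
pass 3: no change
Fixpoint after 3 passes: D(X) = {}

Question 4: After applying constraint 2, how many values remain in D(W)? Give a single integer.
Constraint 1 (W + U = X) on D(W)={2,3,4,5} D(U)={2,3,4,5,6} D(X)={3,4,5}: W {2,3,4,5}->{2,3}; U {2,3,4,5,6}->{2,3}; X {3,4,5}->{4,5}
Constraint 2 (U != W) on D(U)={2,3} D(W)={2,3}: no change
So after constraint 2: D(W)={2,3}, size = 2

Answer: 2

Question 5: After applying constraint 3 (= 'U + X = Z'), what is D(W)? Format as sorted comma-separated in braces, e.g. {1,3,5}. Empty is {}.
Answer: {2,3}

Derivation:
Constraint 1 (W + U = X) on D(W)={2,3,4,5} D(U)={2,3,4,5,6} D(X)={3,4,5}: W {2,3,4,5}->{2,3}; U {2,3,4,5,6}->{2,3}; X {3,4,5}->{4,5}
Constraint 2 (U != W) on D(U)={2,3} D(W)={2,3}: no change
Constraint 3 (U + X = Z) on D(U)={2,3} D(X)={4,5} D(Z)={3,5,6}: U {2,3}->{2}; X {4,5}->{4}; Z {3,5,6}->{6}
So after constraint 3: D(W) = {2,3}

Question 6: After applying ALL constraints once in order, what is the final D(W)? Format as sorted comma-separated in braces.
Constraint 1 (W + U = X) on D(W)={2,3,4,5} D(U)={2,3,4,5,6} D(X)={3,4,5}: W {2,3,4,5}->{2,3}; U {2,3,4,5,6}->{2,3}; X {3,4,5}->{4,5}
Constraint 2 (U != W) on D(U)={2,3} D(W)={2,3}: no change
Constraint 3 (U + X = Z) on D(U)={2,3} D(X)={4,5} D(Z)={3,5,6}: U {2,3}->{2}; X {4,5}->{4}; Z {3,5,6}->{6}
Constraint 4 (Z != U) on D(Z)={6} D(U)={2}: no change
So after all 4 constraints: D(W) = {2,3}

Answer: {2,3}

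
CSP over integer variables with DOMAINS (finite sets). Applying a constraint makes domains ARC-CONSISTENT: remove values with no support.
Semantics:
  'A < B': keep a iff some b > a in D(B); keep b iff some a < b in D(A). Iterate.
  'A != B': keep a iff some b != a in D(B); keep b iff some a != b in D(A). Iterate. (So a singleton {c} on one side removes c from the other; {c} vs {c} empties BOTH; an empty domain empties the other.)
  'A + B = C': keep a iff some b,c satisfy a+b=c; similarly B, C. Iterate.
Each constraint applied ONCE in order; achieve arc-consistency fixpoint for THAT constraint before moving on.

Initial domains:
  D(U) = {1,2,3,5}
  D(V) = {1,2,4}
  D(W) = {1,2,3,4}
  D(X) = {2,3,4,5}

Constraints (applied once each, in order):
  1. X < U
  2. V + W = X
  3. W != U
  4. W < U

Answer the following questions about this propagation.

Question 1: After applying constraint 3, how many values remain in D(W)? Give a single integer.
Constraint 1 (X < U) on D(X)={2,3,4,5} D(U)={1,2,3,5}: X {2,3,4,5}->{2,3,4}; U {1,2,3,5}->{3,5}
Constraint 2 (V + W = X) on D(V)={1,2,4} D(W)={1,2,3,4} D(X)={2,3,4}: V {1,2,4}->{1,2}; W {1,2,3,4}->{1,2,3}
Constraint 3 (W != U) on D(W)={1,2,3} D(U)={3,5}: no change
So after constraint 3: D(W)={1,2,3}, size = 3

Answer: 3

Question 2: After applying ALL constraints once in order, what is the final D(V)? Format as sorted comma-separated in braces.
Constraint 1 (X < U) on D(X)={2,3,4,5} D(U)={1,2,3,5}: X {2,3,4,5}->{2,3,4}; U {1,2,3,5}->{3,5}
Constraint 2 (V + W = X) on D(V)={1,2,4} D(W)={1,2,3,4} D(X)={2,3,4}: V {1,2,4}->{1,2}; W {1,2,3,4}->{1,2,3}
Constraint 3 (W != U) on D(W)={1,2,3} D(U)={3,5}: no change
Constraint 4 (W < U) on D(W)={1,2,3} D(U)={3,5}: no change
So after all 4 constraints: D(V) = {1,2}

Answer: {1,2}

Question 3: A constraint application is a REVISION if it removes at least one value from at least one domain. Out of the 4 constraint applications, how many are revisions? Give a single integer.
Answer: 2

Derivation:
Constraint 1 (X < U) on D(X)={2,3,4,5} D(U)={1,2,3,5}: X {2,3,4,5}->{2,3,4}; U {1,2,3,5}->{3,5} => REVISION
Constraint 2 (V + W = X) on D(V)={1,2,4} D(W)={1,2,3,4} D(X)={2,3,4}: V {1,2,4}->{1,2}; W {1,2,3,4}->{1,2,3} => REVISION
Constraint 3 (W != U) on D(W)={1,2,3} D(U)={3,5}: no change => not a revision
Constraint 4 (W < U) on D(W)={1,2,3} D(U)={3,5}: no change => not a revision
Total revisions = 2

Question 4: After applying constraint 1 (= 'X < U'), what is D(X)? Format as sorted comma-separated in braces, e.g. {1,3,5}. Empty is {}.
Constraint 1 (X < U) on D(X)={2,3,4,5} D(U)={1,2,3,5}: X {2,3,4,5}->{2,3,4}; U {1,2,3,5}->{3,5}
So after constraint 1: D(X) = {2,3,4}

Answer: {2,3,4}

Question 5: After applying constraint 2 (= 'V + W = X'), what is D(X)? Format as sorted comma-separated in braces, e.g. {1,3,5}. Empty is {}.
Constraint 1 (X < U) on D(X)={2,3,4,5} D(U)={1,2,3,5}: X {2,3,4,5}->{2,3,4}; U {1,2,3,5}->{3,5}
Constraint 2 (V + W = X) on D(V)={1,2,4} D(W)={1,2,3,4} D(X)={2,3,4}: V {1,2,4}->{1,2}; W {1,2,3,4}->{1,2,3}
So after constraint 2: D(X) = {2,3,4}

Answer: {2,3,4}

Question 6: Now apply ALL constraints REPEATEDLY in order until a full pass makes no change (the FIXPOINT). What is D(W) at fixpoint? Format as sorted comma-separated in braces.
pass 0 (initial): D(W)={1,2,3,4}
pass 1: U {1,2,3,5}->{3,5}; V {1,2,4}->{1,2}; W {1,2,3,4}->{1,2,3}; X {2,3,4,5}->{2,3,4}
pass 2: no change
Fixpoint after 2 passes: D(W) = {1,2,3}

Answer: {1,2,3}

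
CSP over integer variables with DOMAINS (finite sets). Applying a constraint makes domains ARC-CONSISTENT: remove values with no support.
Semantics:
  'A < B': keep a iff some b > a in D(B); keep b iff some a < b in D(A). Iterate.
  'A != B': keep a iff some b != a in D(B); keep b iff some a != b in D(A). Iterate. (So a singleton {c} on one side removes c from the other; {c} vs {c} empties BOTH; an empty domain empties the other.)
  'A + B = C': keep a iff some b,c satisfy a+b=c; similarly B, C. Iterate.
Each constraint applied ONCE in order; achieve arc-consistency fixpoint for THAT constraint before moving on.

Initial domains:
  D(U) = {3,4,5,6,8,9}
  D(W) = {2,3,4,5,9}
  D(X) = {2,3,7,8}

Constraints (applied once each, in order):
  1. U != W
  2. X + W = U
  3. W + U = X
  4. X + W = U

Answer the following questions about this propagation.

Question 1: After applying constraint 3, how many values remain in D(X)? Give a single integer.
Constraint 1 (U != W) on D(U)={3,4,5,6,8,9} D(W)={2,3,4,5,9}: no change
Constraint 2 (X + W = U) on D(X)={2,3,7,8} D(W)={2,3,4,5,9} D(U)={3,4,5,6,8,9}: X {2,3,7,8}->{2,3,7}; W {2,3,4,5,9}->{2,3,4,5}; U {3,4,5,6,8,9}->{4,5,6,8,9}
Constraint 3 (W + U = X) on D(W)={2,3,4,5} D(U)={4,5,6,8,9} D(X)={2,3,7}: W {2,3,4,5}->{2,3}; U {4,5,6,8,9}->{4,5}; X {2,3,7}->{7}
So after constraint 3: D(X)={7}, size = 1

Answer: 1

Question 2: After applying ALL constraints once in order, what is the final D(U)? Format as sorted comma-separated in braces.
Constraint 1 (U != W) on D(U)={3,4,5,6,8,9} D(W)={2,3,4,5,9}: no change
Constraint 2 (X + W = U) on D(X)={2,3,7,8} D(W)={2,3,4,5,9} D(U)={3,4,5,6,8,9}: X {2,3,7,8}->{2,3,7}; W {2,3,4,5,9}->{2,3,4,5}; U {3,4,5,6,8,9}->{4,5,6,8,9}
Constraint 3 (W + U = X) on D(W)={2,3,4,5} D(U)={4,5,6,8,9} D(X)={2,3,7}: W {2,3,4,5}->{2,3}; U {4,5,6,8,9}->{4,5}; X {2,3,7}->{7}
Constraint 4 (X + W = U) on D(X)={7} D(W)={2,3} D(U)={4,5}: X {7}->{}; W {2,3}->{}; U {4,5}->{}
So after all 4 constraints: D(U) = {}

Answer: {}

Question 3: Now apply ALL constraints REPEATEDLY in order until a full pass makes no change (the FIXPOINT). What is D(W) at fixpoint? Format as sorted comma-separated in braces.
Answer: {}

Derivation:
pass 0 (initial): D(W)={2,3,4,5,9}
pass 1: U {3,4,5,6,8,9}->{}; W {2,3,4,5,9}->{}; X {2,3,7,8}->{}
pass 2: no change
Fixpoint after 2 passes: D(W) = {}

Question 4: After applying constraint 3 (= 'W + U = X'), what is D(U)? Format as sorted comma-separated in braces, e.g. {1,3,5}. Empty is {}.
Constraint 1 (U != W) on D(U)={3,4,5,6,8,9} D(W)={2,3,4,5,9}: no change
Constraint 2 (X + W = U) on D(X)={2,3,7,8} D(W)={2,3,4,5,9} D(U)={3,4,5,6,8,9}: X {2,3,7,8}->{2,3,7}; W {2,3,4,5,9}->{2,3,4,5}; U {3,4,5,6,8,9}->{4,5,6,8,9}
Constraint 3 (W + U = X) on D(W)={2,3,4,5} D(U)={4,5,6,8,9} D(X)={2,3,7}: W {2,3,4,5}->{2,3}; U {4,5,6,8,9}->{4,5}; X {2,3,7}->{7}
So after constraint 3: D(U) = {4,5}

Answer: {4,5}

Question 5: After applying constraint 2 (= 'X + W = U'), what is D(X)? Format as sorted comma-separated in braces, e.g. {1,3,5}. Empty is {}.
Constraint 1 (U != W) on D(U)={3,4,5,6,8,9} D(W)={2,3,4,5,9}: no change
Constraint 2 (X + W = U) on D(X)={2,3,7,8} D(W)={2,3,4,5,9} D(U)={3,4,5,6,8,9}: X {2,3,7,8}->{2,3,7}; W {2,3,4,5,9}->{2,3,4,5}; U {3,4,5,6,8,9}->{4,5,6,8,9}
So after constraint 2: D(X) = {2,3,7}

Answer: {2,3,7}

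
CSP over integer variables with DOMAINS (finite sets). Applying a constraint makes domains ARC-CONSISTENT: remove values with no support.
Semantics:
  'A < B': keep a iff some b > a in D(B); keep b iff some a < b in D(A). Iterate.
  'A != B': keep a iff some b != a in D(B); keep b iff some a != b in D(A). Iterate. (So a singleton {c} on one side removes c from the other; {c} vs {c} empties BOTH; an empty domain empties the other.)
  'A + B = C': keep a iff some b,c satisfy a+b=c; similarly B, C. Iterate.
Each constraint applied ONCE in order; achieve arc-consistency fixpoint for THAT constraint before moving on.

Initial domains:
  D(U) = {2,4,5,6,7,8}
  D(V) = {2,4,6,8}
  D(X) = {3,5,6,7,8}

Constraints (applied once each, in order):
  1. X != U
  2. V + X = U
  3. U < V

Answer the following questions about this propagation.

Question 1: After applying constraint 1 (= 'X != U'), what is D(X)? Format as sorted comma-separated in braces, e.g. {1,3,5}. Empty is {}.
Constraint 1 (X != U) on D(X)={3,5,6,7,8} D(U)={2,4,5,6,7,8}: no change
So after constraint 1: D(X) = {3,5,6,7,8}

Answer: {3,5,6,7,8}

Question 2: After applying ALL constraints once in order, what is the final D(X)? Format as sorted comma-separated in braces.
Answer: {3,5,6}

Derivation:
Constraint 1 (X != U) on D(X)={3,5,6,7,8} D(U)={2,4,5,6,7,8}: no change
Constraint 2 (V + X = U) on D(V)={2,4,6,8} D(X)={3,5,6,7,8} D(U)={2,4,5,6,7,8}: V {2,4,6,8}->{2,4}; X {3,5,6,7,8}->{3,5,6}; U {2,4,5,6,7,8}->{5,7,8}
Constraint 3 (U < V) on D(U)={5,7,8} D(V)={2,4}: U {5,7,8}->{}; V {2,4}->{}
So after all 3 constraints: D(X) = {3,5,6}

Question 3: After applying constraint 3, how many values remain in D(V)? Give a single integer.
Constraint 1 (X != U) on D(X)={3,5,6,7,8} D(U)={2,4,5,6,7,8}: no change
Constraint 2 (V + X = U) on D(V)={2,4,6,8} D(X)={3,5,6,7,8} D(U)={2,4,5,6,7,8}: V {2,4,6,8}->{2,4}; X {3,5,6,7,8}->{3,5,6}; U {2,4,5,6,7,8}->{5,7,8}
Constraint 3 (U < V) on D(U)={5,7,8} D(V)={2,4}: U {5,7,8}->{}; V {2,4}->{}
So after constraint 3: D(V)={}, size = 0

Answer: 0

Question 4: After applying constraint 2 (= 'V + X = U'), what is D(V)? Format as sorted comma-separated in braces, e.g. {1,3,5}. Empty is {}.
Answer: {2,4}

Derivation:
Constraint 1 (X != U) on D(X)={3,5,6,7,8} D(U)={2,4,5,6,7,8}: no change
Constraint 2 (V + X = U) on D(V)={2,4,6,8} D(X)={3,5,6,7,8} D(U)={2,4,5,6,7,8}: V {2,4,6,8}->{2,4}; X {3,5,6,7,8}->{3,5,6}; U {2,4,5,6,7,8}->{5,7,8}
So after constraint 2: D(V) = {2,4}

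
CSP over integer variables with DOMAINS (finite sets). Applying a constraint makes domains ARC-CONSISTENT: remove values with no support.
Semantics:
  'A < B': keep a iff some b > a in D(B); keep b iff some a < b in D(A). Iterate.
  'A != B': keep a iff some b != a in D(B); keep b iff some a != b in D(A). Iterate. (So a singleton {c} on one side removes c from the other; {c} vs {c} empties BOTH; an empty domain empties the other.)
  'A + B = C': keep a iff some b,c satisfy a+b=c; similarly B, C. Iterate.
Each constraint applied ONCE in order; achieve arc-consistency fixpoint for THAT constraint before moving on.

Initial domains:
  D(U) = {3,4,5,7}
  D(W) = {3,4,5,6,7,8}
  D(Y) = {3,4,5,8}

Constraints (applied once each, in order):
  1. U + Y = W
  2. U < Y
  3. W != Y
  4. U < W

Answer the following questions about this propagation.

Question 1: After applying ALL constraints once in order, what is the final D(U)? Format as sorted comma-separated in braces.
Answer: {3,4}

Derivation:
Constraint 1 (U + Y = W) on D(U)={3,4,5,7} D(Y)={3,4,5,8} D(W)={3,4,5,6,7,8}: U {3,4,5,7}->{3,4,5}; Y {3,4,5,8}->{3,4,5}; W {3,4,5,6,7,8}->{6,7,8}
Constraint 2 (U < Y) on D(U)={3,4,5} D(Y)={3,4,5}: U {3,4,5}->{3,4}; Y {3,4,5}->{4,5}
Constraint 3 (W != Y) on D(W)={6,7,8} D(Y)={4,5}: no change
Constraint 4 (U < W) on D(U)={3,4} D(W)={6,7,8}: no change
So after all 4 constraints: D(U) = {3,4}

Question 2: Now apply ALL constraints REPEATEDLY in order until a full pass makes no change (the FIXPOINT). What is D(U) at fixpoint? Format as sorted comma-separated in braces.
pass 0 (initial): D(U)={3,4,5,7}
pass 1: U {3,4,5,7}->{3,4}; W {3,4,5,6,7,8}->{6,7,8}; Y {3,4,5,8}->{4,5}
pass 2: W {6,7,8}->{7,8}
pass 3: no change
Fixpoint after 3 passes: D(U) = {3,4}

Answer: {3,4}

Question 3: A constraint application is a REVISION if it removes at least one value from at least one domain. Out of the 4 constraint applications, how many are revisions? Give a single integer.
Constraint 1 (U + Y = W) on D(U)={3,4,5,7} D(Y)={3,4,5,8} D(W)={3,4,5,6,7,8}: U {3,4,5,7}->{3,4,5}; Y {3,4,5,8}->{3,4,5}; W {3,4,5,6,7,8}->{6,7,8} => REVISION
Constraint 2 (U < Y) on D(U)={3,4,5} D(Y)={3,4,5}: U {3,4,5}->{3,4}; Y {3,4,5}->{4,5} => REVISION
Constraint 3 (W != Y) on D(W)={6,7,8} D(Y)={4,5}: no change => not a revision
Constraint 4 (U < W) on D(U)={3,4} D(W)={6,7,8}: no change => not a revision
Total revisions = 2

Answer: 2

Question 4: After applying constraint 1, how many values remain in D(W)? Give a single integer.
Answer: 3

Derivation:
Constraint 1 (U + Y = W) on D(U)={3,4,5,7} D(Y)={3,4,5,8} D(W)={3,4,5,6,7,8}: U {3,4,5,7}->{3,4,5}; Y {3,4,5,8}->{3,4,5}; W {3,4,5,6,7,8}->{6,7,8}
So after constraint 1: D(W)={6,7,8}, size = 3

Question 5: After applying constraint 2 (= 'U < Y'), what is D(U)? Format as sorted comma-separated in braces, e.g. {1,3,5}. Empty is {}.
Constraint 1 (U + Y = W) on D(U)={3,4,5,7} D(Y)={3,4,5,8} D(W)={3,4,5,6,7,8}: U {3,4,5,7}->{3,4,5}; Y {3,4,5,8}->{3,4,5}; W {3,4,5,6,7,8}->{6,7,8}
Constraint 2 (U < Y) on D(U)={3,4,5} D(Y)={3,4,5}: U {3,4,5}->{3,4}; Y {3,4,5}->{4,5}
So after constraint 2: D(U) = {3,4}

Answer: {3,4}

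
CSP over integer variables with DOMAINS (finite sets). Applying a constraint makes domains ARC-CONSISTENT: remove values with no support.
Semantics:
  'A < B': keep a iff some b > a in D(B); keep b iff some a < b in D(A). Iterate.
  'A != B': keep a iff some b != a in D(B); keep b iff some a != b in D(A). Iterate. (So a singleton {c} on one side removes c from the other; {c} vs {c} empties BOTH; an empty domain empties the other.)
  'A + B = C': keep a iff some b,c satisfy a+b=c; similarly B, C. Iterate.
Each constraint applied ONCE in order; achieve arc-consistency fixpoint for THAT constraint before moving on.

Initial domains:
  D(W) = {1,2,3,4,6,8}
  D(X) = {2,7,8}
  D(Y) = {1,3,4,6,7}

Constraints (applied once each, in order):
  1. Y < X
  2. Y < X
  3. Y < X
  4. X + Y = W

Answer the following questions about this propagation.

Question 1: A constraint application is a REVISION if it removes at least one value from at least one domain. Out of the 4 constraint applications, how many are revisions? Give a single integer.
Constraint 1 (Y < X) on D(Y)={1,3,4,6,7} D(X)={2,7,8}: no change => not a revision
Constraint 2 (Y < X) on D(Y)={1,3,4,6,7} D(X)={2,7,8}: no change => not a revision
Constraint 3 (Y < X) on D(Y)={1,3,4,6,7} D(X)={2,7,8}: no change => not a revision
Constraint 4 (X + Y = W) on D(X)={2,7,8} D(Y)={1,3,4,6,7} D(W)={1,2,3,4,6,8}: X {2,7,8}->{2,7}; Y {1,3,4,6,7}->{1,4,6}; W {1,2,3,4,6,8}->{3,6,8} => REVISION
Total revisions = 1

Answer: 1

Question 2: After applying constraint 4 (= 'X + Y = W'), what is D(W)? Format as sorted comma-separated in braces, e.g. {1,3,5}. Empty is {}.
Answer: {3,6,8}

Derivation:
Constraint 1 (Y < X) on D(Y)={1,3,4,6,7} D(X)={2,7,8}: no change
Constraint 2 (Y < X) on D(Y)={1,3,4,6,7} D(X)={2,7,8}: no change
Constraint 3 (Y < X) on D(Y)={1,3,4,6,7} D(X)={2,7,8}: no change
Constraint 4 (X + Y = W) on D(X)={2,7,8} D(Y)={1,3,4,6,7} D(W)={1,2,3,4,6,8}: X {2,7,8}->{2,7}; Y {1,3,4,6,7}->{1,4,6}; W {1,2,3,4,6,8}->{3,6,8}
So after constraint 4: D(W) = {3,6,8}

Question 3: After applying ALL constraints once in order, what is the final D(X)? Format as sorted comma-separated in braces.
Answer: {2,7}

Derivation:
Constraint 1 (Y < X) on D(Y)={1,3,4,6,7} D(X)={2,7,8}: no change
Constraint 2 (Y < X) on D(Y)={1,3,4,6,7} D(X)={2,7,8}: no change
Constraint 3 (Y < X) on D(Y)={1,3,4,6,7} D(X)={2,7,8}: no change
Constraint 4 (X + Y = W) on D(X)={2,7,8} D(Y)={1,3,4,6,7} D(W)={1,2,3,4,6,8}: X {2,7,8}->{2,7}; Y {1,3,4,6,7}->{1,4,6}; W {1,2,3,4,6,8}->{3,6,8}
So after all 4 constraints: D(X) = {2,7}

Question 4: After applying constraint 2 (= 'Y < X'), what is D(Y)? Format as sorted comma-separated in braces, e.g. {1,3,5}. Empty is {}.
Constraint 1 (Y < X) on D(Y)={1,3,4,6,7} D(X)={2,7,8}: no change
Constraint 2 (Y < X) on D(Y)={1,3,4,6,7} D(X)={2,7,8}: no change
So after constraint 2: D(Y) = {1,3,4,6,7}

Answer: {1,3,4,6,7}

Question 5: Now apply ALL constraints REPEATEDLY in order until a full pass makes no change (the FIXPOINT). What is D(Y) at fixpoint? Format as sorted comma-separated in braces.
pass 0 (initial): D(Y)={1,3,4,6,7}
pass 1: W {1,2,3,4,6,8}->{3,6,8}; X {2,7,8}->{2,7}; Y {1,3,4,6,7}->{1,4,6}
pass 2: no change
Fixpoint after 2 passes: D(Y) = {1,4,6}

Answer: {1,4,6}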